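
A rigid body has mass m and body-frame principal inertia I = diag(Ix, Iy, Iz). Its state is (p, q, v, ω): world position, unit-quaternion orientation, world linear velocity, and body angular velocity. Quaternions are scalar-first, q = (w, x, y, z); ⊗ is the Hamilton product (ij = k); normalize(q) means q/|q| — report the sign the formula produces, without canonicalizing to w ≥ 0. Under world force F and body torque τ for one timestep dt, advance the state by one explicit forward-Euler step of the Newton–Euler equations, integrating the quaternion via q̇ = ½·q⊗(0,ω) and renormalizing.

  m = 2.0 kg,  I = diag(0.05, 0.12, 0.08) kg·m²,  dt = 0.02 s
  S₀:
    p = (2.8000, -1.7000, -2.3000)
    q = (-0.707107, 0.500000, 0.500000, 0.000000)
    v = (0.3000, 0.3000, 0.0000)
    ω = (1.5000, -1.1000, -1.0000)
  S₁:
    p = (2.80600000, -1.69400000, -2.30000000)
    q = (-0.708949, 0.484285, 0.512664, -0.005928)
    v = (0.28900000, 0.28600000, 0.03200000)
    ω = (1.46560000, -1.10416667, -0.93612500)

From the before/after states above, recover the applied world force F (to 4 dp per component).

velocity change Δv = (-0.01100000, -0.01400000, 0.03200000)
m·(v₁−v₀)/dt = (-1.1000, -1.4000, 3.2000)

F = (-1.1000, -1.4000, 3.2000)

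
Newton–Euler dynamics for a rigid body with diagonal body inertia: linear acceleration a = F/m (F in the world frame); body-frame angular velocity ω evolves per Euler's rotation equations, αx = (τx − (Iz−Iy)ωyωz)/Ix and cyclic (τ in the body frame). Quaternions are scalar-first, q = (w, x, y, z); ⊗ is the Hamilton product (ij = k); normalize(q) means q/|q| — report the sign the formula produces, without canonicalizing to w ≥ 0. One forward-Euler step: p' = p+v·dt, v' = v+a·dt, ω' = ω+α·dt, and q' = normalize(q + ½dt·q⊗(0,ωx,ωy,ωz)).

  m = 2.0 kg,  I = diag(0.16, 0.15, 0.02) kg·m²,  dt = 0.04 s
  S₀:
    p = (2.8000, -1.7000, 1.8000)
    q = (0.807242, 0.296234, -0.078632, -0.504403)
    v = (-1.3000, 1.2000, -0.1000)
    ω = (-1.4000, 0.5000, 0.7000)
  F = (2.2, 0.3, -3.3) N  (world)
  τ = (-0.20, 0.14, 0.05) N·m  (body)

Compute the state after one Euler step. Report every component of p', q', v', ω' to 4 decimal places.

p' = (2.7480, -1.6520, 1.7960)
q' = (0.8229, 0.2774, -0.0606, -0.4921)
v' = (-1.2560, 1.2060, -0.1660)
ω' = (-1.4386, 0.5739, 0.7860)

a = (1.1000, 0.1500, -1.6500)
p + v·dt = (2.7480, -1.6520, 1.7960)
v' = v + a·dt = (-1.2560, 1.2060, -0.1660)
(τ − ω×Iω)/I = (-0.9656, 1.8480, 2.1500)
ω + α·dt = (-1.4386, 0.5739, 0.7860)
q⊗(0,ω) = (0.8071257, -0.9329797, 0.9024214, 0.6031016)
q + ½dt·q⊗(0,ω), renormalized = (0.8229, 0.2774, -0.0606, -0.4921)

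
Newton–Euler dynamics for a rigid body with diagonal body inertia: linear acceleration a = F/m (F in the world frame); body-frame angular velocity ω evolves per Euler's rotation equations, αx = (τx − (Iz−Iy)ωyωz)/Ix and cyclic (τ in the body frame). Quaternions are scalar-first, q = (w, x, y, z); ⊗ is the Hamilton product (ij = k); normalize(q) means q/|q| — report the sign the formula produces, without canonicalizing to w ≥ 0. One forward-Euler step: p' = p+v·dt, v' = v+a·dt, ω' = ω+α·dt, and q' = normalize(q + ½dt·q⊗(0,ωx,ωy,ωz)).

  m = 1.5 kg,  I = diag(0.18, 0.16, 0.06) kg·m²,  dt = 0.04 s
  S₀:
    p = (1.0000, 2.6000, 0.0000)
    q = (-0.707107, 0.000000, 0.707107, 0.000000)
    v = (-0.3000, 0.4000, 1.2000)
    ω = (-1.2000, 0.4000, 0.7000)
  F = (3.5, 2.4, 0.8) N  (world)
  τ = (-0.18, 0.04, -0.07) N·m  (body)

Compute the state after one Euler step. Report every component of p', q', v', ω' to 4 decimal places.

ω×(Iω) gyroscopic = (-0.0280, -0.1008, 0.0096)
α = I⁻¹(τ − ω×Iω) = (-0.8444, 0.8800, -1.3267)
new body rate ω' = (-1.2338, 0.4352, 0.6469)
2q̇ = q⊗(0,ω) = (-0.2828428, 1.3435033, -0.2828428, 0.3535535)
q + ½dt·q⊗(0,ω), renormalized = (-0.7125, 0.0269, 0.7012, 0.0071)
linear accel F/m = (2.3333, 1.6000, 0.5333)
p' = p + v·dt = (0.9880, 2.6160, 0.0480)
v' = v + a·dt = (-0.2067, 0.4640, 1.2213)

p' = (0.9880, 2.6160, 0.0480)
q' = (-0.7125, 0.0269, 0.7012, 0.0071)
v' = (-0.2067, 0.4640, 1.2213)
ω' = (-1.2338, 0.4352, 0.6469)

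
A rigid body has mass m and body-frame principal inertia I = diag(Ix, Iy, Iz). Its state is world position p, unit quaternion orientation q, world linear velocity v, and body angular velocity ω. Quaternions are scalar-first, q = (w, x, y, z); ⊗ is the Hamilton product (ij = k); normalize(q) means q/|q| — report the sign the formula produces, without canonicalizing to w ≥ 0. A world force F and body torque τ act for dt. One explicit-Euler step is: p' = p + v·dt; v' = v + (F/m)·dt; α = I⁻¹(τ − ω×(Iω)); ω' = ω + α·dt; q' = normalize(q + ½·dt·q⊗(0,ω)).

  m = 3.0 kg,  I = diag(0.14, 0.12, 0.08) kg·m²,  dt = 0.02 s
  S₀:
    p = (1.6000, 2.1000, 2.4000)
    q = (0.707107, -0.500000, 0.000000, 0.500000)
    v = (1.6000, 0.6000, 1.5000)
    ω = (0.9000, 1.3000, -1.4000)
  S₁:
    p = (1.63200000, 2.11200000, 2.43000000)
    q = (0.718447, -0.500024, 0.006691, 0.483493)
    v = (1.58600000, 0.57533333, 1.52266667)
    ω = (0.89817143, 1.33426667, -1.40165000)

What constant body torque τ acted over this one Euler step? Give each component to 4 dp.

ω₁ − ω₀ = (-0.00182857, 0.03426667, -0.00165000)
I·α + gyro = (0.0600, 0.1300, -0.0300)

τ = (0.0600, 0.1300, -0.0300)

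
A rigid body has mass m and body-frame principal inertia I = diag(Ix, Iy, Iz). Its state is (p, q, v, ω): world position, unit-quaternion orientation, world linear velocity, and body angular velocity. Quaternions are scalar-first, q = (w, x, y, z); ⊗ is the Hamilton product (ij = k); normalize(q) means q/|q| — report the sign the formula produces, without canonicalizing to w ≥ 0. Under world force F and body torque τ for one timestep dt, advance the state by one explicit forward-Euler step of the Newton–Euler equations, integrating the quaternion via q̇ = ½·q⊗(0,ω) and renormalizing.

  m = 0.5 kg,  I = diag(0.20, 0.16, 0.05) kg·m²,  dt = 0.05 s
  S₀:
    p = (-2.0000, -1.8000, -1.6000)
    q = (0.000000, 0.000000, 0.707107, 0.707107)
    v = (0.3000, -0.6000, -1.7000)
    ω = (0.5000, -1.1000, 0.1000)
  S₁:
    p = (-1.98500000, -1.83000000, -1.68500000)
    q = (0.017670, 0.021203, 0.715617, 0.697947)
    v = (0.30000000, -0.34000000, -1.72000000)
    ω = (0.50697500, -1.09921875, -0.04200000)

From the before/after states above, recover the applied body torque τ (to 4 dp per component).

ω₁ − ω₀ = (0.00697500, 0.00078125, -0.14200000)
gyro term ω₀×Iω₀ = (0.0121, 0.0075, 0.0220)
I·α + gyro = (0.0400, 0.0100, -0.1200)

τ = (0.0400, 0.0100, -0.1200)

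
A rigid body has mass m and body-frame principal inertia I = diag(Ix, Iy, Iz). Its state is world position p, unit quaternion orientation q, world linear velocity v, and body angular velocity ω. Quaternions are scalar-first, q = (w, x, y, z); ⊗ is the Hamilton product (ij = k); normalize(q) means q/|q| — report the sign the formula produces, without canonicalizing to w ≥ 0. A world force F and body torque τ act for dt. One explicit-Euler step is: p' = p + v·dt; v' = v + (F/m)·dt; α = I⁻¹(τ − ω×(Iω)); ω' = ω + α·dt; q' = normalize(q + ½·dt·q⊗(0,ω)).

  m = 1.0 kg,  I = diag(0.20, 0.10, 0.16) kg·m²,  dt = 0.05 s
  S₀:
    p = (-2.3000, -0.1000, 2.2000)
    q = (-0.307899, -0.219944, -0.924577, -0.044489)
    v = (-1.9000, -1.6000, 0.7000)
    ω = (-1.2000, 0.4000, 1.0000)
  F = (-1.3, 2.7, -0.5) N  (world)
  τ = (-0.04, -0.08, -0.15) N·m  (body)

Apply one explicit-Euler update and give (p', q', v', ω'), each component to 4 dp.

p' = (-2.3950, -0.1800, 2.2350)
q' = (-0.3039, -0.2332, -0.9201, -0.0821)
v' = (-1.9650, -1.4650, 0.6750)
ω' = (-1.2160, 0.3840, 0.9381)

gyro term ω×Iω = (0.0240, -0.0480, 0.0480)
angular accel α = (-0.3200, -0.3200, -1.2375)
new body rate ω' = (-1.2160, 0.3840, 0.9381)
Hamilton product q⊗(0,ω) = (0.1503870, -0.5373026, 0.1501712, -1.5053690)
q' = normalize(q + ½dt·q⊗(0,ω)) = (-0.3039, -0.2332, -0.9201, -0.0821)
a = (-1.3000, 2.7000, -0.5000)
new position p' = (-2.3950, -0.1800, 2.2350)
v' = v + a·dt = (-1.9650, -1.4650, 0.6750)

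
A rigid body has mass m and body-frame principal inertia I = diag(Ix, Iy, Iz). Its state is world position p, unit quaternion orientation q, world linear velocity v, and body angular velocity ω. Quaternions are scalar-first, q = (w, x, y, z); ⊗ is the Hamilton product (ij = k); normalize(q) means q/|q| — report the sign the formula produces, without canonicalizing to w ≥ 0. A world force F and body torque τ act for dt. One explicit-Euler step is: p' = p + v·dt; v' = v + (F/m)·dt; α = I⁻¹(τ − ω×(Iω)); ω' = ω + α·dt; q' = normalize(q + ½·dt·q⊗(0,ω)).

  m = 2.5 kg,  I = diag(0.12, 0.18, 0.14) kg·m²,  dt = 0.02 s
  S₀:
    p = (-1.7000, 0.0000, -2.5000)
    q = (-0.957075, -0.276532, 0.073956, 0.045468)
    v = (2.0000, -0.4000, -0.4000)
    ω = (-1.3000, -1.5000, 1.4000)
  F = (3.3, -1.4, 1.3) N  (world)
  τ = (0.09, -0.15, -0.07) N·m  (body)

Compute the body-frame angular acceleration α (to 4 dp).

ω×(Iω) gyroscopic = (0.0840, 0.0364, 0.1170)
(τ − ω×Iω)/I = (0.0500, -1.0356, -1.3357)

α = (0.0500, -1.0356, -1.3357)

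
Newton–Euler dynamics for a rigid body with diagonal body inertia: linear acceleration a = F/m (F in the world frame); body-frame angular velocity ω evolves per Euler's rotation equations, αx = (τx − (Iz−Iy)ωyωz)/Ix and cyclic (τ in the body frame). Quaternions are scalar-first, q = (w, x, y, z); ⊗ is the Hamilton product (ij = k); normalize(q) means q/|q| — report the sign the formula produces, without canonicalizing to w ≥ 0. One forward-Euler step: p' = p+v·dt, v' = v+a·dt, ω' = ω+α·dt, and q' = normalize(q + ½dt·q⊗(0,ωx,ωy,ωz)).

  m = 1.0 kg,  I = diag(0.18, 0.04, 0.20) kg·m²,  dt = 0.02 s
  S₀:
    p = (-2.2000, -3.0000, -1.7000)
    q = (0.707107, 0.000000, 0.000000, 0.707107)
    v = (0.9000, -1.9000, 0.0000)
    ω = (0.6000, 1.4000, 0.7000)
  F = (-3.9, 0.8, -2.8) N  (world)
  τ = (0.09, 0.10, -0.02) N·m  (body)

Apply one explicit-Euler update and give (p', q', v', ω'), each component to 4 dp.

a = (-3.9000, 0.8000, -2.8000)
p + v·dt = (-2.1820, -3.0380, -1.7000)
new velocity v' = (0.8220, -1.8840, -0.0560)
ω×(Iω) gyroscopic = (0.1568, -0.0084, -0.1176)
angular accel α = (-0.3711, 2.7100, 0.4880)
ω' = ω + α·dt = (0.5926, 1.4542, 0.7098)
2q̇ = q⊗(0,ω) = (-0.4949749, -0.5656856, 1.4142140, 0.4949749)
updated quaternion q' = (0.7021, -0.0057, 0.0141, 0.7120)

p' = (-2.1820, -3.0380, -1.7000)
q' = (0.7021, -0.0057, 0.0141, 0.7120)
v' = (0.8220, -1.8840, -0.0560)
ω' = (0.5926, 1.4542, 0.7098)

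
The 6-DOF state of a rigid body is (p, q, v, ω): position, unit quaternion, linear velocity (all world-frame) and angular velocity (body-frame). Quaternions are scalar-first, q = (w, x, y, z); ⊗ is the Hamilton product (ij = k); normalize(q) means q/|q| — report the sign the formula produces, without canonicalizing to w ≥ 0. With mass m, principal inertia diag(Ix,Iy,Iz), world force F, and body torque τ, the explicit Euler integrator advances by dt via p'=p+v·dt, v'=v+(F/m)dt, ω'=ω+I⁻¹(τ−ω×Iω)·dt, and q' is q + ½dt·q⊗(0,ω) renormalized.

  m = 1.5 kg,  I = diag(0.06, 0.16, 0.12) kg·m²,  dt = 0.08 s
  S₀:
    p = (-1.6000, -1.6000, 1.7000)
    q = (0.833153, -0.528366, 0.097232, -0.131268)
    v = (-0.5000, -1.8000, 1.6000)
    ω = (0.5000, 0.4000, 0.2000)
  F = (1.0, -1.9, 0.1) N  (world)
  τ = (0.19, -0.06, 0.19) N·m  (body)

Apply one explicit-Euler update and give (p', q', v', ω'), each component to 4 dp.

p' = (-1.6400, -1.7440, 1.8280)
q' = (0.8429, -0.5086, 0.1121, -0.1350)
v' = (-0.4467, -1.9013, 1.6053)
ω' = (0.7576, 0.3730, 0.3133)

a = (0.6667, -1.2667, 0.0667)
new position p' = (-1.6400, -1.7440, 1.8280)
new velocity v' = (-0.4467, -1.9013, 1.6053)
(τ − ω×Iω)/I = (3.2200, -0.3375, 1.4167)
ω' = ω + α·dt = (0.7576, 0.3730, 0.3133)
q⊗(0,ω) = (0.2515438, 0.4885301, 0.3733004, -0.0933318)
q' = normalize(q + ½dt·q⊗(0,ω)) = (0.8429, -0.5086, 0.1121, -0.1350)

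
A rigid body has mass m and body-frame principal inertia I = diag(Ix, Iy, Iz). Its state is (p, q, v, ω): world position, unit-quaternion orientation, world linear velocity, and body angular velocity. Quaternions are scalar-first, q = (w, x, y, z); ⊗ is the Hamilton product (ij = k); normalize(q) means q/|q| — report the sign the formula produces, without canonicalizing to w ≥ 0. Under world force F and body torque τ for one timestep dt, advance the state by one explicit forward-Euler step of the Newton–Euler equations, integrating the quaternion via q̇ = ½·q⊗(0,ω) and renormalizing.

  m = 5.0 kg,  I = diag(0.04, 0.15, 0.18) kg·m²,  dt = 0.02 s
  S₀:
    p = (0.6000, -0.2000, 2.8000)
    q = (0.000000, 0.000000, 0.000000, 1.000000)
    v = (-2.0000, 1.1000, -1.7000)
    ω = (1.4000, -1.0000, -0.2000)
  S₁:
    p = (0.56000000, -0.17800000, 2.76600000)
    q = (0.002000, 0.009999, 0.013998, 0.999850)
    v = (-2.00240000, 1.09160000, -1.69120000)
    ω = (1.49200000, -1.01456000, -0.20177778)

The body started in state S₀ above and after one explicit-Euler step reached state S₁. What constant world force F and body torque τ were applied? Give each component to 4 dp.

F = (-0.6000, -2.1000, 2.2000)
τ = (0.1900, -0.0700, -0.1700)

velocity change Δv = (-0.00240000, -0.00840000, 0.00880000)
F = m·Δv/dt = (-0.6000, -2.1000, 2.2000)
rate change Δω = (0.09200000, -0.01456000, -0.00177778)
gyro term ω₀×Iω₀ = (0.0060, 0.0392, -0.1540)
applied torque τ = (0.1900, -0.0700, -0.1700)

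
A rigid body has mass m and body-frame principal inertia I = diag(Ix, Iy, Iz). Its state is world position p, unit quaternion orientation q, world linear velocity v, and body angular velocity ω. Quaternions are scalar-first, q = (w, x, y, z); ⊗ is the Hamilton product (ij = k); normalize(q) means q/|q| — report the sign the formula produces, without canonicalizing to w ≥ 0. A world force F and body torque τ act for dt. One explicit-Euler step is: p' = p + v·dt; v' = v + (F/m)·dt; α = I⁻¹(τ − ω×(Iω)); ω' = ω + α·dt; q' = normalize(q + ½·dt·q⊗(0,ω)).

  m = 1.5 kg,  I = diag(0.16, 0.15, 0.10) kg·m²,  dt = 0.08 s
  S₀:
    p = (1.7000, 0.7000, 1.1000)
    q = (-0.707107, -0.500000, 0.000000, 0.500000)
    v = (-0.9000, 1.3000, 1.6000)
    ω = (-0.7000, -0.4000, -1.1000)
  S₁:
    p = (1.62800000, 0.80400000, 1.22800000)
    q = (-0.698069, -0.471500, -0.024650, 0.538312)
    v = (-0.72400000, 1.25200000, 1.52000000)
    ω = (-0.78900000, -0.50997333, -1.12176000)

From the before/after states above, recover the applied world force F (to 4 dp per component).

velocity change Δv = (0.17600000, -0.04800000, -0.08000000)
applied force F = (3.3000, -0.9000, -1.5000)

F = (3.3000, -0.9000, -1.5000)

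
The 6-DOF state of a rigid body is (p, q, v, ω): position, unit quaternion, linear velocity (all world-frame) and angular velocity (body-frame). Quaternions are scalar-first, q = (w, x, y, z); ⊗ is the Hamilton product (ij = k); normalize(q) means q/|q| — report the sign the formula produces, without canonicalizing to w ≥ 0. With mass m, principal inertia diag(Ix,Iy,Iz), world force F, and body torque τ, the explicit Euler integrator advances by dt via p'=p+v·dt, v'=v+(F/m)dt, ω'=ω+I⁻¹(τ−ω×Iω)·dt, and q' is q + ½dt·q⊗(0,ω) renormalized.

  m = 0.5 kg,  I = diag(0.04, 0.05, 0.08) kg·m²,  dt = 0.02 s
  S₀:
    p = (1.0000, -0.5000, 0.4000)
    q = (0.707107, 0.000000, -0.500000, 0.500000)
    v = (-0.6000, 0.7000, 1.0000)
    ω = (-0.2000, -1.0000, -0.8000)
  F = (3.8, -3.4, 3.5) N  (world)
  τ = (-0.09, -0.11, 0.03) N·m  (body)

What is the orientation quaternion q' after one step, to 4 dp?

q⊗(0,ω) = (-0.1000000, 0.7585786, -0.8071070, -0.6656856)
q + ½dt·q⊗(0,ω), renormalized = (0.7060, 0.0076, -0.5080, 0.4933)

q' = (0.7060, 0.0076, -0.5080, 0.4933)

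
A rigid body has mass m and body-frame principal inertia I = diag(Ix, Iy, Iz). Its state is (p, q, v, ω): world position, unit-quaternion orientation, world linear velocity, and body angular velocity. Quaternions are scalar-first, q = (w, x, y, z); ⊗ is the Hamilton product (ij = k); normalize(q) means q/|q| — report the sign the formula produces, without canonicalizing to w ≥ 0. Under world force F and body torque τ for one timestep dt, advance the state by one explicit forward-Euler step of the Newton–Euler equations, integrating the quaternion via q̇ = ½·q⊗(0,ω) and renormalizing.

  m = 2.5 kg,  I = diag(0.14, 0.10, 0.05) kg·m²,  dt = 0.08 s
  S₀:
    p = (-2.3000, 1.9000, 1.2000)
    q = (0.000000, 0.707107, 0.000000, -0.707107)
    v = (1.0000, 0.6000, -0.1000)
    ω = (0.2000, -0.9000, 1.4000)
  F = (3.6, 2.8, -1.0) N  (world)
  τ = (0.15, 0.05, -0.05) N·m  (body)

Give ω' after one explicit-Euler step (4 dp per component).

angular accel α = (0.6214, 0.2480, -1.1440)
ω' = ω + α·dt = (0.2497, -0.8802, 1.3085)

ω' = (0.2497, -0.8802, 1.3085)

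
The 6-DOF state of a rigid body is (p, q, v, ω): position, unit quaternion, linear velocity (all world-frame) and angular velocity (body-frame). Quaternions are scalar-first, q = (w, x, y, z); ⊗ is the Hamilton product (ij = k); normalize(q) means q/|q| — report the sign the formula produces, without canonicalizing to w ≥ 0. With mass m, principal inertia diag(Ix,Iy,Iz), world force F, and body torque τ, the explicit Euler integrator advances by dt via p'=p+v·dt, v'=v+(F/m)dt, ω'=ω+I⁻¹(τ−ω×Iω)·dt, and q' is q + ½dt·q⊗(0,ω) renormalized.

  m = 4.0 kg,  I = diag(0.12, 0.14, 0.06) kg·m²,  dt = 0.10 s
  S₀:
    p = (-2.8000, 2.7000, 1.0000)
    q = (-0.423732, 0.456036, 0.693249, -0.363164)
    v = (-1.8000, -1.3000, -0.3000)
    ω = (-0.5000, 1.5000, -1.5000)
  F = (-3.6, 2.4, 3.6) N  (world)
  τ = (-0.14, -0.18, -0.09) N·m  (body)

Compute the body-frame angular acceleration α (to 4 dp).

ω×(Iω) gyroscopic = (0.1800, 0.0450, -0.0150)
angular accel α = (-2.6667, -1.6071, -1.2500)

α = (-2.6667, -1.6071, -1.2500)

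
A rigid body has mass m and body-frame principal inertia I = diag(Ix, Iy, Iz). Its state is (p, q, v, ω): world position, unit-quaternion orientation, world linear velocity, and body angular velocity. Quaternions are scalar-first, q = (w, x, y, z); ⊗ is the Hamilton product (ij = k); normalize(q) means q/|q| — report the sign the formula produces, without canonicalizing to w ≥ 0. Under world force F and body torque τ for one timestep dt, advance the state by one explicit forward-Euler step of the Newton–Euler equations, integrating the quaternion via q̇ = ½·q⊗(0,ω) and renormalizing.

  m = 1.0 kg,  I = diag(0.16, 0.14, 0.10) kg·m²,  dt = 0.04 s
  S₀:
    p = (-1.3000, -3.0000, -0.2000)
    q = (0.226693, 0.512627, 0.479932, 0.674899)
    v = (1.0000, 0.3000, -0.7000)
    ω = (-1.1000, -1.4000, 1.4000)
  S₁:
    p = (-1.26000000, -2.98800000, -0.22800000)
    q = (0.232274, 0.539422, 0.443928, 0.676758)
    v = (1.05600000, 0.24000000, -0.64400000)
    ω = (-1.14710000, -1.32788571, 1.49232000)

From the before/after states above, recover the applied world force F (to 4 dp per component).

F = (1.4000, -1.5000, 1.4000)

velocity change Δv = (0.05600000, -0.06000000, 0.05600000)
applied force F = (1.4000, -1.5000, 1.4000)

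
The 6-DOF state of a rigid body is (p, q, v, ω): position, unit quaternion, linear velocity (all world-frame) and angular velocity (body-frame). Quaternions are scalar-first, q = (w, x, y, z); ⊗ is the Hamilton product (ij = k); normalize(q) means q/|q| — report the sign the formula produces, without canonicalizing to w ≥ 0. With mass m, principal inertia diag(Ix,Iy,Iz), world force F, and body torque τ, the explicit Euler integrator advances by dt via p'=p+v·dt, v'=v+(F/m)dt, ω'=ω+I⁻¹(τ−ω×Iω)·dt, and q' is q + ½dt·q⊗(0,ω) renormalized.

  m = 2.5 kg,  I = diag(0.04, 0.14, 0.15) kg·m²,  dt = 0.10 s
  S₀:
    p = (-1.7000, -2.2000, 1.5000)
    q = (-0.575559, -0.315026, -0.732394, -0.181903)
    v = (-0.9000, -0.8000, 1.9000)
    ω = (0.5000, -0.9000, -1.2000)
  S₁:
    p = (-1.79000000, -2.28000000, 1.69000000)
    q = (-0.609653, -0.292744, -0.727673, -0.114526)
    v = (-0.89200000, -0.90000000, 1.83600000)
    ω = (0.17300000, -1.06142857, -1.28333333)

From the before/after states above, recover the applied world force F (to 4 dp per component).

F = (0.2000, -2.5000, -1.6000)

v₁ − v₀ = (0.00800000, -0.10000000, -0.06400000)
applied force F = (0.2000, -2.5000, -1.6000)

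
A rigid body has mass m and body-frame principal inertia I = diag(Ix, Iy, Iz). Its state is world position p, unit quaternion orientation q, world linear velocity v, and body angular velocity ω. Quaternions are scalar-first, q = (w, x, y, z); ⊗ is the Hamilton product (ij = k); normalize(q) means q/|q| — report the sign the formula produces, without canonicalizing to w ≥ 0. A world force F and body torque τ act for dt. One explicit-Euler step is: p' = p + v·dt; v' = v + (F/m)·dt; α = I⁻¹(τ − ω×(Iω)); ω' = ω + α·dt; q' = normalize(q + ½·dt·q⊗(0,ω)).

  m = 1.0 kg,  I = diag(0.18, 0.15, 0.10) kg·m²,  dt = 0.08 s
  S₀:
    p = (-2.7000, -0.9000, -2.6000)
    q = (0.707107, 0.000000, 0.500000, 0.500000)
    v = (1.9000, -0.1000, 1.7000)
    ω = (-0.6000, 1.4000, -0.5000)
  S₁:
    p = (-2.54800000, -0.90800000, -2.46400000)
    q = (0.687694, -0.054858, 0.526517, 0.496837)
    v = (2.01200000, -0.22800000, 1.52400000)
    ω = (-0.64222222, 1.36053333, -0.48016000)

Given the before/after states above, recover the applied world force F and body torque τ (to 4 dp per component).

v₁ − v₀ = (0.11200000, -0.12800000, -0.17600000)
m·(v₁−v₀)/dt = (1.4000, -1.6000, -2.2000)
rate change Δω = (-0.04222222, -0.03946667, 0.01984000)
precession coupling = (0.0350, 0.0240, 0.0252)
I·α + gyro = (-0.0600, -0.0500, 0.0500)

F = (1.4000, -1.6000, -2.2000)
τ = (-0.0600, -0.0500, 0.0500)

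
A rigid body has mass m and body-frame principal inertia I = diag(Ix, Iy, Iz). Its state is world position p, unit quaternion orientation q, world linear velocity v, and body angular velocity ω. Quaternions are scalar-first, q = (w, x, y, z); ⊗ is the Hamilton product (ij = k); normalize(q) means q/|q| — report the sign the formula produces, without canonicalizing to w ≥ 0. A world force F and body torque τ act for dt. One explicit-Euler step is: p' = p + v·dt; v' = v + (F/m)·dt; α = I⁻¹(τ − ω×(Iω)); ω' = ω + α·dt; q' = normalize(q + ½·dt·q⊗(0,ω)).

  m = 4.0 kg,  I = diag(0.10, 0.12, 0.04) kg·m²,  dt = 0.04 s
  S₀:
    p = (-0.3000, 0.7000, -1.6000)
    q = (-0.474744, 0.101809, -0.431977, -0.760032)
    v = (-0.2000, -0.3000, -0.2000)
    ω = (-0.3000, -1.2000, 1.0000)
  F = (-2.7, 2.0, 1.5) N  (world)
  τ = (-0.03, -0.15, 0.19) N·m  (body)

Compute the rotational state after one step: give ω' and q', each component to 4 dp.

ω' = (-0.3504, -1.2440, 1.1828)
q' = (-0.4691, 0.0777, -0.4178, -0.7742)

α = I⁻¹(τ − ω×Iω) = (-1.2600, -1.1000, 4.5700)
ω + α·dt = (-0.3504, -1.2440, 1.1828)
Hamilton product q⊗(0,ω) = (0.2722023, -1.2015922, 0.6958934, -0.7265079)
q + ½dt·q⊗(0,ω), renormalized = (-0.4691, 0.0777, -0.4178, -0.7742)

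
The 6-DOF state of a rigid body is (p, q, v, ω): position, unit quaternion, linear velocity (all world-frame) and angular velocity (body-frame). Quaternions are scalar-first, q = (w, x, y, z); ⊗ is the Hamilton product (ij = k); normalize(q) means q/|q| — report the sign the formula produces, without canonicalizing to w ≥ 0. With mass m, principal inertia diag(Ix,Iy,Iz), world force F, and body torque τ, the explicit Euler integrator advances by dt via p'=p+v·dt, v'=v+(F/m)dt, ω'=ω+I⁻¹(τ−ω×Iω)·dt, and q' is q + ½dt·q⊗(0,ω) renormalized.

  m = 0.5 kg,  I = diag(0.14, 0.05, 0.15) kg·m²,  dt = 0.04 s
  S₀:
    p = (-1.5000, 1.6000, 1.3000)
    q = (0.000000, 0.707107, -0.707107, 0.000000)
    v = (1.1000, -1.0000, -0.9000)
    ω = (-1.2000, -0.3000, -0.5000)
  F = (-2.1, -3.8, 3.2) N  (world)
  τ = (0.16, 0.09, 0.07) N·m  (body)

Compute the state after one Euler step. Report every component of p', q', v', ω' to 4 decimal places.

p' = (-1.4560, 1.5600, 1.2640)
q' = (0.0127, 0.7139, -0.6998, -0.0212)
v' = (0.9320, -1.3040, -0.6440)
ω' = (-1.1586, -0.2232, -0.4727)

(τ − ω×Iω)/I = (1.0357, 1.9200, 0.6827)
ω + α·dt = (-1.1586, -0.2232, -0.4727)
Hamilton product q⊗(0,ω) = (0.6363963, 0.3535535, 0.3535535, -1.0606605)
q + ½dt·q⊗(0,ω), renormalized = (0.0127, 0.7139, -0.6998, -0.0212)
a = F/m = (-4.2000, -7.6000, 6.4000)
p + v·dt = (-1.4560, 1.5600, 1.2640)
new velocity v' = (0.9320, -1.3040, -0.6440)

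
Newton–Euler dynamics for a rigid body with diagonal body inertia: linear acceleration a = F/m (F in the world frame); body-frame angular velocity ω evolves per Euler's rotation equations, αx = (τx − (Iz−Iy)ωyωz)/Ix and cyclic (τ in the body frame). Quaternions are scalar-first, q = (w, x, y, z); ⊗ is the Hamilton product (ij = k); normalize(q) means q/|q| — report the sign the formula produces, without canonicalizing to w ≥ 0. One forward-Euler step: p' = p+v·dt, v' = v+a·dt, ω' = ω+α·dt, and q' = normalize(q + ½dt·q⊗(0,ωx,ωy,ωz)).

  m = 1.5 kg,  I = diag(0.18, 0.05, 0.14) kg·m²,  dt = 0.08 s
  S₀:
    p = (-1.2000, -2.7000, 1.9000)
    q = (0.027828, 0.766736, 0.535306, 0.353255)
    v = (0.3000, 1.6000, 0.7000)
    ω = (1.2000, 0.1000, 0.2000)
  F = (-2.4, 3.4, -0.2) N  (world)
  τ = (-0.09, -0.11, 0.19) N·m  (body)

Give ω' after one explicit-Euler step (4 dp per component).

ω' = (1.1592, -0.0914, 0.3175)

gyro term ω×Iω = (0.0018, 0.0096, -0.0156)
(τ − ω×Iω)/I = (-0.5100, -2.3920, 1.4686)
new body rate ω' = (1.1592, -0.0914, 0.3175)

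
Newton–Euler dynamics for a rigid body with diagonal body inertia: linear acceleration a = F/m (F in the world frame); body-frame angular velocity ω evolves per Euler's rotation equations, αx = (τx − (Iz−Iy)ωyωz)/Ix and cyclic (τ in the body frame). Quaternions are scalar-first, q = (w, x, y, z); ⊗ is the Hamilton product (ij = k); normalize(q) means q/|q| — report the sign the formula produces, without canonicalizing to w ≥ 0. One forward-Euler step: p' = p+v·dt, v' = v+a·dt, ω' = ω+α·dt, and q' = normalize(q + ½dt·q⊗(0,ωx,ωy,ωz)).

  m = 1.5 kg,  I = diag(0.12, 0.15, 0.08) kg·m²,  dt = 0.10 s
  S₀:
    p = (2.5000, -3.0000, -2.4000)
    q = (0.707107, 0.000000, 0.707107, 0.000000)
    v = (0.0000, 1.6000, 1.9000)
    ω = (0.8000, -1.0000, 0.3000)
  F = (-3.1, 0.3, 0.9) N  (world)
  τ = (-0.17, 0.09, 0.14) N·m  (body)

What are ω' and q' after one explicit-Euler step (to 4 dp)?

angular accel α = (-1.5917, 0.5360, 2.0500)
ω + α·dt = (0.6408, -0.9464, 0.5050)
q⊗(0,ω) = (0.7071070, 0.7778177, -0.7071070, -0.3535535)
q' = normalize(q + ½dt·q⊗(0,ω)) = (0.7409, 0.0388, 0.6703, -0.0176)

ω' = (0.6408, -0.9464, 0.5050)
q' = (0.7409, 0.0388, 0.6703, -0.0176)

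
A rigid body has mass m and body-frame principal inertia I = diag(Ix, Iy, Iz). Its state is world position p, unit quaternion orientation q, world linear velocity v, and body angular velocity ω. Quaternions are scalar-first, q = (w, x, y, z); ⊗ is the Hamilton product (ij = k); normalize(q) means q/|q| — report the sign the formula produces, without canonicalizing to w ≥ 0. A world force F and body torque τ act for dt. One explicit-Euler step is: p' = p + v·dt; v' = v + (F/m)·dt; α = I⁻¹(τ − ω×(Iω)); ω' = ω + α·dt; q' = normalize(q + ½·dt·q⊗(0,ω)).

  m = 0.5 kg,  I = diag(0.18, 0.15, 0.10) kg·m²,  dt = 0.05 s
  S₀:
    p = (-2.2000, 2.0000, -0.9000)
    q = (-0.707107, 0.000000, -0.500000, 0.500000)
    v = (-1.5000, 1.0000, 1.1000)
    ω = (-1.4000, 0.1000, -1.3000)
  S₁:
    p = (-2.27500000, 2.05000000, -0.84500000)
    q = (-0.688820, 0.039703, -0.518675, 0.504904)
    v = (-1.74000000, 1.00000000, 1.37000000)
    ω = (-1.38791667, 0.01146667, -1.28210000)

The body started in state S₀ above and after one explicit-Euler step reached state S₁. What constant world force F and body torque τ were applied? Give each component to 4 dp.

velocity change Δv = (-0.24000000, 0.00000000, 0.27000000)
m·(v₁−v₀)/dt = (-2.4000, 0.0000, 2.7000)
rate change Δω = (0.01208333, -0.08853333, 0.01790000)
ω₀×(Iω₀) = (0.0065, 0.1456, 0.0042)
τ = I·(Δω/dt) + ω₀×(Iω₀) = (0.0500, -0.1200, 0.0400)

F = (-2.4000, 0.0000, 2.7000)
τ = (0.0500, -0.1200, 0.0400)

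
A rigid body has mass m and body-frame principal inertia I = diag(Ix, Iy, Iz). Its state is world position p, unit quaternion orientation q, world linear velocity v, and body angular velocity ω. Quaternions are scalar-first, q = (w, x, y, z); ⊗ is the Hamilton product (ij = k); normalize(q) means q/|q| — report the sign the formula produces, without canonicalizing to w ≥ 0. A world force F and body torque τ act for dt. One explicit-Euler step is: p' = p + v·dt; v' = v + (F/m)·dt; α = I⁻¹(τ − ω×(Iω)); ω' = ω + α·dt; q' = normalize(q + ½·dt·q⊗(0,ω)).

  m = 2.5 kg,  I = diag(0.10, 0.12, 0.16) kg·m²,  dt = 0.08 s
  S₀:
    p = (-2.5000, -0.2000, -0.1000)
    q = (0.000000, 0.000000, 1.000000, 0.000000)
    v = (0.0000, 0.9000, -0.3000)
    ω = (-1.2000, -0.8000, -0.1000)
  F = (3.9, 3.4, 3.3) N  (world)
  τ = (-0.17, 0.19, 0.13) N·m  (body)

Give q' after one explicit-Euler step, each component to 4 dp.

Hamilton product q⊗(0,ω) = (0.8000000, -0.1000000, 0.0000000, 1.2000000)
updated quaternion q' = (0.0319, -0.0040, 0.9983, 0.0479)

q' = (0.0319, -0.0040, 0.9983, 0.0479)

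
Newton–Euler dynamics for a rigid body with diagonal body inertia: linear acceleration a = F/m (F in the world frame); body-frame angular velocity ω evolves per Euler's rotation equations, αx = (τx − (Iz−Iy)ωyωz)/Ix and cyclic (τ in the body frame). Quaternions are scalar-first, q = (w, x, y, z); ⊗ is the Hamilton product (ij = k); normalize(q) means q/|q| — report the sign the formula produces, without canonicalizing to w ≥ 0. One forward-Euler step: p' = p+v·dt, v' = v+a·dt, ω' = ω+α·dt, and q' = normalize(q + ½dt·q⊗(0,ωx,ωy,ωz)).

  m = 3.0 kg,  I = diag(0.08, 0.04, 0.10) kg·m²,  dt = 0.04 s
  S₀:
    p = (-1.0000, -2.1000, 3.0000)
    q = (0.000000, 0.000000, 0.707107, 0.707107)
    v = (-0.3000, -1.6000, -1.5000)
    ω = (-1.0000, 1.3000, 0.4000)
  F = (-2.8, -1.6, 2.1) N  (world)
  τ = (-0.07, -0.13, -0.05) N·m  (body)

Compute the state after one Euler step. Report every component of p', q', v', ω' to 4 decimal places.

p' = (-1.0120, -2.1640, 2.9400)
q' = (-0.0240, -0.0127, 0.6926, 0.7208)
v' = (-0.3373, -1.6213, -1.4720)
ω' = (-1.0506, 1.1620, 0.3592)

angular accel α = (-1.2650, -3.4500, -1.0200)
new body rate ω' = (-1.0506, 1.1620, 0.3592)
q⊗(0,ω) = (-1.2020819, -0.6363963, -0.7071070, 0.7071070)
q + ½dt·q⊗(0,ω), renormalized = (-0.0240, -0.0127, 0.6926, 0.7208)
linear accel F/m = (-0.9333, -0.5333, 0.7000)
p + v·dt = (-1.0120, -2.1640, 2.9400)
v' = v + a·dt = (-0.3373, -1.6213, -1.4720)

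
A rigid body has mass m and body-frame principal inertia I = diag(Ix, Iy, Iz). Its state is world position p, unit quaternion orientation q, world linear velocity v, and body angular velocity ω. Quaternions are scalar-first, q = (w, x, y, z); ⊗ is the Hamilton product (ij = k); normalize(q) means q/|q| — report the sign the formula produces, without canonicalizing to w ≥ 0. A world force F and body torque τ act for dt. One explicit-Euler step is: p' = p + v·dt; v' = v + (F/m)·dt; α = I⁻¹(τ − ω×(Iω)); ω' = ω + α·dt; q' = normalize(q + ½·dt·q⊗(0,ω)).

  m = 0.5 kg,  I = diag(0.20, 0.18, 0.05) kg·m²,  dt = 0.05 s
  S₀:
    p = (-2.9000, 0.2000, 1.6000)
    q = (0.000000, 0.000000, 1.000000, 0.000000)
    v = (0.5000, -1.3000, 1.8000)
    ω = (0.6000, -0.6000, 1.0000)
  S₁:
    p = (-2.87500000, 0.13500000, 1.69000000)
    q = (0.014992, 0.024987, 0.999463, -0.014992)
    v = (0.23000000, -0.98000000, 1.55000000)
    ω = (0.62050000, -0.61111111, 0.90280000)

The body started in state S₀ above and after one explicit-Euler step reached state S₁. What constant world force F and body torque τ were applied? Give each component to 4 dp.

velocity change Δv = (-0.27000000, 0.32000000, -0.25000000)
applied force F = (-2.7000, 3.2000, -2.5000)
rate change Δω = (0.02050000, -0.01111111, -0.09720000)
precession coupling = (0.0780, 0.0900, 0.0072)
τ = I·(Δω/dt) + ω₀×(Iω₀) = (0.1600, 0.0500, -0.0900)

F = (-2.7000, 3.2000, -2.5000)
τ = (0.1600, 0.0500, -0.0900)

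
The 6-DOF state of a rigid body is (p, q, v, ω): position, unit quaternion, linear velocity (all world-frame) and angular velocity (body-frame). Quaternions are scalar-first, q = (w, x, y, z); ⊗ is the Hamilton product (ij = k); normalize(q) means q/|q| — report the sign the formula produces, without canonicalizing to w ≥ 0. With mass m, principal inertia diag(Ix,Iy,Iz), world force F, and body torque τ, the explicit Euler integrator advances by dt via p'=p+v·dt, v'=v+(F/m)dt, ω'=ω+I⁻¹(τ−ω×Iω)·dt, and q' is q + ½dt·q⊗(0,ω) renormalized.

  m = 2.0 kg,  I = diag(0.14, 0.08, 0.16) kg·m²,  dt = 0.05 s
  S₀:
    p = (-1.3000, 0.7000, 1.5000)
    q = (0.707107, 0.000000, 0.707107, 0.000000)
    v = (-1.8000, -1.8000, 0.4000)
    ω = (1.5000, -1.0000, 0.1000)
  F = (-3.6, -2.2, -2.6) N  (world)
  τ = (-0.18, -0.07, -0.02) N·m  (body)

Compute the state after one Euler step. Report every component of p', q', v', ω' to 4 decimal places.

p' = (-1.3900, 0.6100, 1.5200)
q' = (0.7240, 0.0283, 0.6887, -0.0247)
v' = (-1.8900, -1.8550, 0.3350)
ω' = (1.4386, -1.0419, 0.0656)

a = F/m = (-1.8000, -1.1000, -1.3000)
p + v·dt = (-1.3900, 0.6100, 1.5200)
v' = v + a·dt = (-1.8900, -1.8550, 0.3350)
ω×(Iω) gyroscopic = (-0.0080, -0.0030, 0.0900)
α = I⁻¹(τ − ω×Iω) = (-1.2286, -0.8375, -0.6875)
new body rate ω' = (1.4386, -1.0419, 0.0656)
q⊗(0,ω) = (0.7071070, 1.1313712, -0.7071070, -0.9899498)
updated quaternion q' = (0.7240, 0.0283, 0.6887, -0.0247)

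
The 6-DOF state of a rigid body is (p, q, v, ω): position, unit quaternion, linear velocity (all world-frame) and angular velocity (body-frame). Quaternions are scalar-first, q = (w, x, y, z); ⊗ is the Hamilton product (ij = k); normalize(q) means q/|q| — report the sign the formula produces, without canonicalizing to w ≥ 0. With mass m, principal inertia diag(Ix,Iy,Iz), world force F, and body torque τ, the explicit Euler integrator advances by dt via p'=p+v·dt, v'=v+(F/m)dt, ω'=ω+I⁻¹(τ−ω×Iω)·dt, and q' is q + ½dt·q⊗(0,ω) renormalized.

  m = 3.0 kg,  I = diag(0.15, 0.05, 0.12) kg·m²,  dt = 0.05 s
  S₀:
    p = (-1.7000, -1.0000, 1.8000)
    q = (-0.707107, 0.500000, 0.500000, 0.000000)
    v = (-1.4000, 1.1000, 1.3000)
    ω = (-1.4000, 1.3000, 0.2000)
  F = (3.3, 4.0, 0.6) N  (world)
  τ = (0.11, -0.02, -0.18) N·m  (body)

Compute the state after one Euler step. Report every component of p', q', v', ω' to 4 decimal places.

p' = (-1.7700, -0.9450, 1.8650)
q' = (-0.7050, 0.5266, 0.4740, 0.0302)
v' = (-1.3450, 1.1667, 1.3100)
ω' = (-1.3694, 1.2884, 0.0492)

precession coupling ω×(Iω) = (0.0182, -0.0084, 0.1820)
(τ − ω×Iω)/I = (0.6120, -0.2320, -3.0167)
ω + α·dt = (-1.3694, 1.2884, 0.0492)
2q̇ = q⊗(0,ω) = (0.0500000, 1.0899498, -1.0192391, 1.2085786)
q' = normalize(q + ½dt·q⊗(0,ω)) = (-0.7050, 0.5266, 0.4740, 0.0302)
p' = p + v·dt = (-1.7700, -0.9450, 1.8650)
v + (F/m)dt = (-1.3450, 1.1667, 1.3100)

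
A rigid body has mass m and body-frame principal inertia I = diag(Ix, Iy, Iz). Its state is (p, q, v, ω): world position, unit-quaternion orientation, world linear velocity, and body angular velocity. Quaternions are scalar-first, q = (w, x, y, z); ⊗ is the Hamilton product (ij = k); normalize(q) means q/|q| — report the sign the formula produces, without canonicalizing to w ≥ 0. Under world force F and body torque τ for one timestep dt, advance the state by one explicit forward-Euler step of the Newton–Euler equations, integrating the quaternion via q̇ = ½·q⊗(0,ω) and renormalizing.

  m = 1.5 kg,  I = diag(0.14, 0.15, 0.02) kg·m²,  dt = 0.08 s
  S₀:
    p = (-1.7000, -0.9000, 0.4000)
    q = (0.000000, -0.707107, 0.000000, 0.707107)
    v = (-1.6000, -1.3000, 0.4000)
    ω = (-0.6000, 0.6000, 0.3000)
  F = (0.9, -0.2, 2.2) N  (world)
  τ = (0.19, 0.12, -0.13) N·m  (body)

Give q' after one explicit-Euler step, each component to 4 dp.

q⊗(0,ω) = (-0.6363963, -0.4242642, -0.2121321, -0.4242642)
q' = normalize(q + ½dt·q⊗(0,ω)) = (-0.0254, -0.7236, -0.0085, 0.6897)

q' = (-0.0254, -0.7236, -0.0085, 0.6897)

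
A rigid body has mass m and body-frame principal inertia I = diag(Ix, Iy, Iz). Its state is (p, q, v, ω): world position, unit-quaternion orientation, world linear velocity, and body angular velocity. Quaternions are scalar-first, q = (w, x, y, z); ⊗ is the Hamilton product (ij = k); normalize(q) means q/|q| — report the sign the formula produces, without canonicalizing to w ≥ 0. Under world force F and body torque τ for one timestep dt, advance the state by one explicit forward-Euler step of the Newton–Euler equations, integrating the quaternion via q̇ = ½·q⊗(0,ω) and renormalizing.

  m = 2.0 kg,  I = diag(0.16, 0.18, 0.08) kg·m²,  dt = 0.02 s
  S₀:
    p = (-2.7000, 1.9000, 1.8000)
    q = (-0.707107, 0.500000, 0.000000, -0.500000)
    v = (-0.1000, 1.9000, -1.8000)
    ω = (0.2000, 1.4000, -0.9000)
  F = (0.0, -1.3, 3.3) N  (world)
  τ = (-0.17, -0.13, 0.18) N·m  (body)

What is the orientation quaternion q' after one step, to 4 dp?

Hamilton product q⊗(0,ω) = (-0.5500000, 0.5585786, -0.6399498, 1.3363963)
updated quaternion q' = (-0.7125, 0.5055, -0.0064, -0.4866)

q' = (-0.7125, 0.5055, -0.0064, -0.4866)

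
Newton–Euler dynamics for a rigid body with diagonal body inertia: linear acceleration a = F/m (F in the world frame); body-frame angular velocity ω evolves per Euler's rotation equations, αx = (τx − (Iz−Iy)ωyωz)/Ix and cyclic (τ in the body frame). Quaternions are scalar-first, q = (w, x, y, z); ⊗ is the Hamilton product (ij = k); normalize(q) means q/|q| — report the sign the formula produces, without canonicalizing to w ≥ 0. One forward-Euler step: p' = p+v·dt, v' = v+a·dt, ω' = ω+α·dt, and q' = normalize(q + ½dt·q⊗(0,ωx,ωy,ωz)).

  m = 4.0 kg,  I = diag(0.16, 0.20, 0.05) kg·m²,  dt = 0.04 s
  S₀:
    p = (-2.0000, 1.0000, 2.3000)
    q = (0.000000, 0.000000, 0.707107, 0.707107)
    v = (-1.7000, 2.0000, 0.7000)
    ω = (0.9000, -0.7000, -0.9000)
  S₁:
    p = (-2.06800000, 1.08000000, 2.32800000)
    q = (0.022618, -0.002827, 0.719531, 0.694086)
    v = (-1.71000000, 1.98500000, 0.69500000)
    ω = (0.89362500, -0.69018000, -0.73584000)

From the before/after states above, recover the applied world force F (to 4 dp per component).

F = (-1.0000, -1.5000, -0.5000)

velocity change Δv = (-0.01000000, -0.01500000, -0.00500000)
m·(v₁−v₀)/dt = (-1.0000, -1.5000, -0.5000)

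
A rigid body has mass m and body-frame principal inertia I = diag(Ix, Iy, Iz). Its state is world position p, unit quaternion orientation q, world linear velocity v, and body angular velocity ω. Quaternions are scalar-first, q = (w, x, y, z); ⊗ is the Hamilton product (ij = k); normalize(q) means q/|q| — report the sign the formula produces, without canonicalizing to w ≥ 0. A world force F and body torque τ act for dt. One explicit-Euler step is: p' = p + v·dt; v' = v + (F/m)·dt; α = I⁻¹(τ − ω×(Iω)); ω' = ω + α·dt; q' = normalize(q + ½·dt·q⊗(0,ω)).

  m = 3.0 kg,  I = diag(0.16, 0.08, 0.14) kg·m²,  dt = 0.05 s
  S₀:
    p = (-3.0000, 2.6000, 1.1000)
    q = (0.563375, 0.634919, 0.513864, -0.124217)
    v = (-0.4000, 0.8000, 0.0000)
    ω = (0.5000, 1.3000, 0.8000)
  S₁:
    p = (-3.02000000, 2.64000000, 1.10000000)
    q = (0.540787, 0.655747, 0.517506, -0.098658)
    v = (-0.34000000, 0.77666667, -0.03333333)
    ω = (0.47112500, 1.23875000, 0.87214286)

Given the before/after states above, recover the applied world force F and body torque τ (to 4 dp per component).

F = (3.6000, -1.4000, -2.0000)
τ = (-0.0300, -0.0900, 0.1500)

v₁ − v₀ = (0.06000000, -0.02333333, -0.03333333)
m·(v₁−v₀)/dt = (3.6000, -1.4000, -2.0000)
ω₁ − ω₀ = (-0.02887500, -0.06125000, 0.07214286)
precession coupling = (0.0624, 0.0080, -0.0520)
I·α + gyro = (-0.0300, -0.0900, 0.1500)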